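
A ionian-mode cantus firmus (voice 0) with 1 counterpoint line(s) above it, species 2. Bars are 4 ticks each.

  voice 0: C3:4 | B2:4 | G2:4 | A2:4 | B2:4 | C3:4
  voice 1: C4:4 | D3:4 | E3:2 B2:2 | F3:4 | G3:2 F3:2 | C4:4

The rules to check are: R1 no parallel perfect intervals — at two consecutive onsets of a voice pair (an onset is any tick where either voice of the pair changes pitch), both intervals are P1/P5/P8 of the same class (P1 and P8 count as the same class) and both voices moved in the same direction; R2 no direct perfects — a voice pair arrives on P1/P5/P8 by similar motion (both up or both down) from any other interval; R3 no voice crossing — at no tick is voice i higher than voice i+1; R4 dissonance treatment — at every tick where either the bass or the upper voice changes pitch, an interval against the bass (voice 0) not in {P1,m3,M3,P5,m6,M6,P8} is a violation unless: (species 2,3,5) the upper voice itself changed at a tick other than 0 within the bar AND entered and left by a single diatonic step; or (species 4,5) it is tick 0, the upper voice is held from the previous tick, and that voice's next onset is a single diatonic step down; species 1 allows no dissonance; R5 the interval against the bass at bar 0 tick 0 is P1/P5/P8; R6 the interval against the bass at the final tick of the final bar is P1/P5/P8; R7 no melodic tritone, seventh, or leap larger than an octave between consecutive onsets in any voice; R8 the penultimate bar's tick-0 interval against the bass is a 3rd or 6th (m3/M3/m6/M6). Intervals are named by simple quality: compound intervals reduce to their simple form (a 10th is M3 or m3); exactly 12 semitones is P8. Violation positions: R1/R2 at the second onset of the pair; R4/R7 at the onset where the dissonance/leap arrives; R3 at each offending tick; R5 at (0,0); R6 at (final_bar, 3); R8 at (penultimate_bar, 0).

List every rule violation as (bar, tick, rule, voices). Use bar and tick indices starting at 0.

bar 0: v0=C3 v1=C4 downbeat P8
bar 1: v0=B2 v1=D3 downbeat m3
bar 2: v0=G2 v1=E3 downbeat M6
bar 3: v0=A2 v1=F3 downbeat m6
bar 4: v0=B2 v1=G3 downbeat m6
bar 5: v0=C3 v1=C4 downbeat P8
  -> R7 @ bar 1 tick 0 v(1,): C4->D3 leap 10st
  -> R7 @ bar 3 tick 0 v(1,): B2->F3 leap 6st
  -> R4 @ bar 4 tick 2 v(0, 1): B2/F3 TT untreated
  -> R2 @ bar 5 tick 0 v(0, 1): B2/F3 TT -> C3/C4 P8 similar

(1, 0, R7, (1,))
(3, 0, R7, (1,))
(4, 2, R4, (0, 1))
(5, 0, R2, (0, 1))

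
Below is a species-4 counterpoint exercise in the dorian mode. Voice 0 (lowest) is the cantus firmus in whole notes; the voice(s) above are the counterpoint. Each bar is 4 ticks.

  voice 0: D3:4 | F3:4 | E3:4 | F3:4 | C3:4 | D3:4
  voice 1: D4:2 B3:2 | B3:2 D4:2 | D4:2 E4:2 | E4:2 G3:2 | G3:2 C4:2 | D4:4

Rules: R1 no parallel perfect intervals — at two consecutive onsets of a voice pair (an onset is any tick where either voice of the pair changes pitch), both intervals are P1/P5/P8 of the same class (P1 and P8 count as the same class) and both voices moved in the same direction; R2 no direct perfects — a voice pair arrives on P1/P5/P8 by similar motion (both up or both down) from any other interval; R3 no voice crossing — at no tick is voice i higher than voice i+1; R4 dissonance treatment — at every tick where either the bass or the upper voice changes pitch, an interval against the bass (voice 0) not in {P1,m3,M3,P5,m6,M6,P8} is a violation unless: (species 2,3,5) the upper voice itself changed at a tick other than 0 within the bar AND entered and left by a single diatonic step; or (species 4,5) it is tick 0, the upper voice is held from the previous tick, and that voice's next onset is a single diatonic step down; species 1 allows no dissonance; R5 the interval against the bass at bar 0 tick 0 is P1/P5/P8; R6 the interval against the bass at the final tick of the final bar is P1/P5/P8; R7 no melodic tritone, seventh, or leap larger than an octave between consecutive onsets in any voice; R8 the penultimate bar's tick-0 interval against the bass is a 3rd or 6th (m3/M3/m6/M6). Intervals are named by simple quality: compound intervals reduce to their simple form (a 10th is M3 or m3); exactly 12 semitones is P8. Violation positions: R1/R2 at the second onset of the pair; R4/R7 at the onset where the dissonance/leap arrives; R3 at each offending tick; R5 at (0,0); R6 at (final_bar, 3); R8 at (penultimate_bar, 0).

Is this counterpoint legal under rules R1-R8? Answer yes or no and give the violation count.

No (6 violations)

bar 0: v0=D3 v1=D4 (P8)
bar 1: v0=F3 v1=B3 (TT)
bar 2: v0=E3 v1=D4 (m7)
bar 3: v0=F3 v1=E4 (M7)
bar 4: v0=C3 v1=G3 (P5)
bar 5: v0=D3 v1=D4 (P8)
  R4 @ bar1.0: F3/B3 TT untreated
  R4 @ bar2.0: E3/D4 m7 untreated
  R4 @ bar3.0: F3/E4 M7 untreated
  R4 @ bar3.2: F3/G3 M2 untreated
  R8 @ bar4.0: penult P5 not 3rd/6th
  R1 @ bar5.0: C3/C4 P8 -> D3/D4 P8 similar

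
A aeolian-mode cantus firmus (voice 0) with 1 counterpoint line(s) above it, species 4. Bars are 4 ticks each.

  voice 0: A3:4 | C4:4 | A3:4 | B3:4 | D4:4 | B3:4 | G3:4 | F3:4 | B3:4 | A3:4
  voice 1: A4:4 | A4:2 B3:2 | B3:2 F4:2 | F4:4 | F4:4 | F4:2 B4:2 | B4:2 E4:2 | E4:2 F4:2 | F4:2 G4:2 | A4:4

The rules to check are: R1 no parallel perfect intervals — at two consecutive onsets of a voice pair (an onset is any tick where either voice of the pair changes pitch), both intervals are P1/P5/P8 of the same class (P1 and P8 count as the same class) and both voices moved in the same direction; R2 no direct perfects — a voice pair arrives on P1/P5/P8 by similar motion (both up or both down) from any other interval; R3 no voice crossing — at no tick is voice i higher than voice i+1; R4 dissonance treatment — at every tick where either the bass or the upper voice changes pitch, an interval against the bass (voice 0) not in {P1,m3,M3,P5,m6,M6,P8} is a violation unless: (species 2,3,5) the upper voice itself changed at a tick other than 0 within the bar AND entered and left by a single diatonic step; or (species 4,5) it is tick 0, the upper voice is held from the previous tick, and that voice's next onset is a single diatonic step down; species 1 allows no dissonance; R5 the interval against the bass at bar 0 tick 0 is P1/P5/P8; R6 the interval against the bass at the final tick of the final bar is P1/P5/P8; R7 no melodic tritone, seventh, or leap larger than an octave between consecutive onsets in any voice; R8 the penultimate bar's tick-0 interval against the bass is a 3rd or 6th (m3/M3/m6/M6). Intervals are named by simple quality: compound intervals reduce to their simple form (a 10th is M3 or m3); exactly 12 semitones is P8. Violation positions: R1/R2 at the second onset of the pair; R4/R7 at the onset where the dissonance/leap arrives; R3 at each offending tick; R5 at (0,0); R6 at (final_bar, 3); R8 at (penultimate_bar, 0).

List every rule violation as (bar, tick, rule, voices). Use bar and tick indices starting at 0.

bar 0: v0=A3 v1=A4 downbeat P8
bar 1: v0=C4 v1=A4 downbeat M6
bar 2: v0=A3 v1=B3 downbeat M2
bar 3: v0=B3 v1=F4 downbeat TT
bar 4: v0=D4 v1=F4 downbeat m3
bar 5: v0=B3 v1=F4 downbeat TT
bar 6: v0=G3 v1=B4 downbeat M3
bar 7: v0=F3 v1=E4 downbeat M7
bar 8: v0=B3 v1=F4 downbeat TT
bar 9: v0=A3 v1=A4 downbeat P8
  -> R3 @ bar 1 tick 2 v(0, 1): C4 above B3
  -> R4 @ bar 1 tick 2 v(0, 1): C4/B3 m2 untreated
  -> R7 @ bar 1 tick 2 v(1,): A4->B3 leap 10st
  -> R3 @ bar 1 tick 3 v(0, 1): C4 above B3
  -> R4 @ bar 2 tick 0 v(0, 1): A3/B3 M2 untreated
  -> R7 @ bar 2 tick 2 v(1,): B3->F4 leap 6st
  -> R4 @ bar 3 tick 0 v(0, 1): B3/F4 TT untreated
  -> R4 @ bar 5 tick 0 v(0, 1): B3/F4 TT untreated
  -> R7 @ bar 5 tick 2 v(1,): F4->B4 leap 6st
  -> R4 @ bar 7 tick 0 v(0, 1): F3/E4 M7 untreated
  -> R4 @ bar 8 tick 0 v(0, 1): B3/F4 TT untreated
  -> R7 @ bar 8 tick 0 v(0,): F3->B3 leap 6st
  -> R8 @ bar 8 tick 0 v(0, 1): penult TT not 3rd/6th

(1, 2, R3, (0, 1))
(1, 2, R4, (0, 1))
(1, 2, R7, (1,))
(1, 3, R3, (0, 1))
(2, 0, R4, (0, 1))
(2, 2, R7, (1,))
(3, 0, R4, (0, 1))
(5, 0, R4, (0, 1))
(5, 2, R7, (1,))
(7, 0, R4, (0, 1))
(8, 0, R4, (0, 1))
(8, 0, R7, (0,))
(8, 0, R8, (0, 1))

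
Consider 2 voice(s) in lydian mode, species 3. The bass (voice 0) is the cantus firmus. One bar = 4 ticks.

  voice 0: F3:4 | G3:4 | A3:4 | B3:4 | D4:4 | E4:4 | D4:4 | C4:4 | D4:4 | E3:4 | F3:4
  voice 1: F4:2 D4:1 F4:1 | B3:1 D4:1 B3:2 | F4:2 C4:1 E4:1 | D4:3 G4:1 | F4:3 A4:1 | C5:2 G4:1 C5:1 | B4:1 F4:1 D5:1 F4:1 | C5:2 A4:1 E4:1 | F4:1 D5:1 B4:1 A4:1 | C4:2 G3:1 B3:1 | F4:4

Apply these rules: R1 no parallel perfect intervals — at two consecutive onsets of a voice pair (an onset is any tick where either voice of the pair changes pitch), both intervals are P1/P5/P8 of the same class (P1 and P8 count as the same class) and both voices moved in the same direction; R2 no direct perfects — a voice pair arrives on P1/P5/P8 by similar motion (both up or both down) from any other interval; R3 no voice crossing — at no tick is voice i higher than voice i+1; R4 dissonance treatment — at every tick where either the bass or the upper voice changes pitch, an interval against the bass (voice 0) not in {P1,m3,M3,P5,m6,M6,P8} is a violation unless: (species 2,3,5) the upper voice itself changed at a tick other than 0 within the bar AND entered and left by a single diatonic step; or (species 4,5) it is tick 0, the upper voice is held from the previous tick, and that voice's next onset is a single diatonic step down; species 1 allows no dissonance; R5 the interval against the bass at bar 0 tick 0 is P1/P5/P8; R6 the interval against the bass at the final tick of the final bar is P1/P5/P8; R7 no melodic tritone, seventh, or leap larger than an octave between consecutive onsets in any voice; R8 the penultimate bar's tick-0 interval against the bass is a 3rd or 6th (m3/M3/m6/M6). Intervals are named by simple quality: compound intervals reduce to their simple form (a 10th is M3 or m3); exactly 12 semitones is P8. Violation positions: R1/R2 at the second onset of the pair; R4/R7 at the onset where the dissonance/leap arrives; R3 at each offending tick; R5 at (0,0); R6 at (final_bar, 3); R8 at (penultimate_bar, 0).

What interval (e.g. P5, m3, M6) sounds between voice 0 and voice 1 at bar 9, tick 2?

m3

voice 0=E3 voice 1=G3 -> m3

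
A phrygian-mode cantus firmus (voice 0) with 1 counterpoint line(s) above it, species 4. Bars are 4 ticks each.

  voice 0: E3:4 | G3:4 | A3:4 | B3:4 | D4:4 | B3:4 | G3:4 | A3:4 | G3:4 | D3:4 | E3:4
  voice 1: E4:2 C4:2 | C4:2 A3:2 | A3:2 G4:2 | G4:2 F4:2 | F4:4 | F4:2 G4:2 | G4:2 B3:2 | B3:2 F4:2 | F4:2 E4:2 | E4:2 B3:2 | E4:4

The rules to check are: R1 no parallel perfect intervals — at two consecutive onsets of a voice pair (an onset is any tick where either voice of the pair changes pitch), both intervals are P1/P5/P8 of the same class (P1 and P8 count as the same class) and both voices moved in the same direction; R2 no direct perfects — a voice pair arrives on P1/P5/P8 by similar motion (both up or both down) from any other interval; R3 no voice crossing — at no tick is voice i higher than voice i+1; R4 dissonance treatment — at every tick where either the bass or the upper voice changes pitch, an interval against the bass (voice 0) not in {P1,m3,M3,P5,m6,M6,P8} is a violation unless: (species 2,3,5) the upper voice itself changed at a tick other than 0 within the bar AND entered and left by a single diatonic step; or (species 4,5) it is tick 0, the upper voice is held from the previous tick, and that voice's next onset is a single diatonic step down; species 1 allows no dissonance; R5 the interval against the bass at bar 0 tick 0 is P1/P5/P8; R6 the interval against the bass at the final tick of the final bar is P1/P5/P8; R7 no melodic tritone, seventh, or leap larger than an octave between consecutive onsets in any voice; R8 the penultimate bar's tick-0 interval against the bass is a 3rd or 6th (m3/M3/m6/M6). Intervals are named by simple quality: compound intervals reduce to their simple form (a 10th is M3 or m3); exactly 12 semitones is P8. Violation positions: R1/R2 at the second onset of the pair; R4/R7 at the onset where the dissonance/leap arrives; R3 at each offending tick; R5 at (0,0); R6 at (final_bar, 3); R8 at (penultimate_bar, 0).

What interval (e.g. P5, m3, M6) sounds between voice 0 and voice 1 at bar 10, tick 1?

voice 0=E3 voice 1=E4 -> P8

P8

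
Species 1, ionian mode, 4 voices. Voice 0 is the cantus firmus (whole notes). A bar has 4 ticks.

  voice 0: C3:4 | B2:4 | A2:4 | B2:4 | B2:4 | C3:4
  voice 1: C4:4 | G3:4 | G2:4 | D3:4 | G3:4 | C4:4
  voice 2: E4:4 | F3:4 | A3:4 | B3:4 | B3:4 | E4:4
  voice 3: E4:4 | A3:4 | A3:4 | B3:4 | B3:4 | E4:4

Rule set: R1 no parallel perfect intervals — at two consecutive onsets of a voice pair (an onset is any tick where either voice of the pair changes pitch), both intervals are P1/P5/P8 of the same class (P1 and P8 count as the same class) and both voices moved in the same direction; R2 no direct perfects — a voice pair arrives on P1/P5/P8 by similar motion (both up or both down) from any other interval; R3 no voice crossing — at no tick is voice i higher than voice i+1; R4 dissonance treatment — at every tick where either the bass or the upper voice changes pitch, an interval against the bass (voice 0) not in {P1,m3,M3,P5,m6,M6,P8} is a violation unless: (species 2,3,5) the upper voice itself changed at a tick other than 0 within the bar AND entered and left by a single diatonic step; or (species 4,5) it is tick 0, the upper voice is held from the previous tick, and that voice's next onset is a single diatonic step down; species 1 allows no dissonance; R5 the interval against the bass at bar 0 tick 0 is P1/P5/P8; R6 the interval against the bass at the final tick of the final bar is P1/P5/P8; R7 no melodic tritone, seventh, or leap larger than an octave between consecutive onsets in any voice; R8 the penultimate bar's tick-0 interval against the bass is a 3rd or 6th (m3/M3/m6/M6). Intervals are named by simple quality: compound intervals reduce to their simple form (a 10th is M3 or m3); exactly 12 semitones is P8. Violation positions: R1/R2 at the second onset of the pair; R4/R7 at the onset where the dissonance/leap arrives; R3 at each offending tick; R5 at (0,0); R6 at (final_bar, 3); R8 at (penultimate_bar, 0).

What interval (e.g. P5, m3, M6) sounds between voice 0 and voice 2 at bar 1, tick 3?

voice 0=B2 voice 2=F3 -> TT

TT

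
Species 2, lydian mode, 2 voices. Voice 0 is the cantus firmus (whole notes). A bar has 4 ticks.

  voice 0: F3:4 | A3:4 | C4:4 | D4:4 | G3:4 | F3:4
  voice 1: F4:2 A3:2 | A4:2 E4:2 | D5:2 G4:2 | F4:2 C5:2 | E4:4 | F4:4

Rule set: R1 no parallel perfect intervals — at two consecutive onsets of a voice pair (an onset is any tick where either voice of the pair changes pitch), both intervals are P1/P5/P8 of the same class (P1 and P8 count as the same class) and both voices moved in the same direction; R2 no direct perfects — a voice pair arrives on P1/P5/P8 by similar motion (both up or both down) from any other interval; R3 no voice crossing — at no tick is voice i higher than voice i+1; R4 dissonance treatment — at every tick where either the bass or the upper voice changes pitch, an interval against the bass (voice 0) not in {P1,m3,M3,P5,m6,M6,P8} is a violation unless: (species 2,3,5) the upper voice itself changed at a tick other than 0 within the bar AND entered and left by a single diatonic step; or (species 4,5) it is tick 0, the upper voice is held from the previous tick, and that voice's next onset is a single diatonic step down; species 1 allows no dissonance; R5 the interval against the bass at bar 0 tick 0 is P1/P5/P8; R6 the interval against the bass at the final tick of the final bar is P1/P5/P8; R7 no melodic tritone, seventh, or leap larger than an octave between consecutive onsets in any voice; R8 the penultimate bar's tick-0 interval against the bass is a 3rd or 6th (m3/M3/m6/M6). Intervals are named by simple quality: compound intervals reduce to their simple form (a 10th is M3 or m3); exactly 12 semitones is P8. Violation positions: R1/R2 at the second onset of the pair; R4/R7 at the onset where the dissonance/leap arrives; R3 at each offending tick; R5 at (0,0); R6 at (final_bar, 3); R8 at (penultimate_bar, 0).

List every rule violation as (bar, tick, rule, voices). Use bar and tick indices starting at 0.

bar 0: v0=F3 v1=F4 downbeat P8
bar 1: v0=A3 v1=A4 downbeat P8
bar 2: v0=C4 v1=D5 downbeat M2
bar 3: v0=D4 v1=F4 downbeat m3
bar 4: v0=G3 v1=E4 downbeat M6
bar 5: v0=F3 v1=F4 downbeat P8
  -> R2 @ bar 1 tick 0 v(0, 1): F3/A3 M3 -> A3/A4 P8 similar
  -> R4 @ bar 2 tick 0 v(0, 1): C4/D5 M2 untreated
  -> R7 @ bar 2 tick 0 v(1,): E4->D5 leap 10st
  -> R4 @ bar 3 tick 2 v(0, 1): D4/C5 m7 untreated

(1, 0, R2, (0, 1))
(2, 0, R4, (0, 1))
(2, 0, R7, (1,))
(3, 2, R4, (0, 1))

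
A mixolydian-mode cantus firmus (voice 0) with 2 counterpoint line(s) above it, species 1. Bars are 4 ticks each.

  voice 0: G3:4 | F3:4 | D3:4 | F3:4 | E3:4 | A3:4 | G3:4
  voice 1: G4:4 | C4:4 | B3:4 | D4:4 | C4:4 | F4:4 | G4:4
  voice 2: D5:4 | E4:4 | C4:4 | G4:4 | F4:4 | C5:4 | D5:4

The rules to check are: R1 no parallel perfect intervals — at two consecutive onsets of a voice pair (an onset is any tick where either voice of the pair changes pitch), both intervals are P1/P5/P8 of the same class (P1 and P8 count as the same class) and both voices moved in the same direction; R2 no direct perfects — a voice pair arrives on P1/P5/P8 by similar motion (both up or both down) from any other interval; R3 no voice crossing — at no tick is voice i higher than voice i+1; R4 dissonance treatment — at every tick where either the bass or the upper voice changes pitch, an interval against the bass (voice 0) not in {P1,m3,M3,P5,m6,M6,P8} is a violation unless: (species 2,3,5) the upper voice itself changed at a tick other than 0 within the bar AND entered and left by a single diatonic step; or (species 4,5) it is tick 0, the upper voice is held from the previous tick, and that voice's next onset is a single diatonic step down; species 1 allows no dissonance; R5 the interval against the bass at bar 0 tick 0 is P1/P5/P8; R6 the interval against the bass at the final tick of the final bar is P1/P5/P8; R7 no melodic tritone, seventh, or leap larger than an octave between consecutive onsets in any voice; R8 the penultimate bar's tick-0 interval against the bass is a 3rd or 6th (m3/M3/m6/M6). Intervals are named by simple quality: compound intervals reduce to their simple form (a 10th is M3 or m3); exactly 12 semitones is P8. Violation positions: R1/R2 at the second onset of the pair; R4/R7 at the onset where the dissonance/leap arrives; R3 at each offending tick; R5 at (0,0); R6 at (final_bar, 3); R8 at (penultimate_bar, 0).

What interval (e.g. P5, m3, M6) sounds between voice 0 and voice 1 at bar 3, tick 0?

M6

voice 0=F3 voice 1=D4 -> M6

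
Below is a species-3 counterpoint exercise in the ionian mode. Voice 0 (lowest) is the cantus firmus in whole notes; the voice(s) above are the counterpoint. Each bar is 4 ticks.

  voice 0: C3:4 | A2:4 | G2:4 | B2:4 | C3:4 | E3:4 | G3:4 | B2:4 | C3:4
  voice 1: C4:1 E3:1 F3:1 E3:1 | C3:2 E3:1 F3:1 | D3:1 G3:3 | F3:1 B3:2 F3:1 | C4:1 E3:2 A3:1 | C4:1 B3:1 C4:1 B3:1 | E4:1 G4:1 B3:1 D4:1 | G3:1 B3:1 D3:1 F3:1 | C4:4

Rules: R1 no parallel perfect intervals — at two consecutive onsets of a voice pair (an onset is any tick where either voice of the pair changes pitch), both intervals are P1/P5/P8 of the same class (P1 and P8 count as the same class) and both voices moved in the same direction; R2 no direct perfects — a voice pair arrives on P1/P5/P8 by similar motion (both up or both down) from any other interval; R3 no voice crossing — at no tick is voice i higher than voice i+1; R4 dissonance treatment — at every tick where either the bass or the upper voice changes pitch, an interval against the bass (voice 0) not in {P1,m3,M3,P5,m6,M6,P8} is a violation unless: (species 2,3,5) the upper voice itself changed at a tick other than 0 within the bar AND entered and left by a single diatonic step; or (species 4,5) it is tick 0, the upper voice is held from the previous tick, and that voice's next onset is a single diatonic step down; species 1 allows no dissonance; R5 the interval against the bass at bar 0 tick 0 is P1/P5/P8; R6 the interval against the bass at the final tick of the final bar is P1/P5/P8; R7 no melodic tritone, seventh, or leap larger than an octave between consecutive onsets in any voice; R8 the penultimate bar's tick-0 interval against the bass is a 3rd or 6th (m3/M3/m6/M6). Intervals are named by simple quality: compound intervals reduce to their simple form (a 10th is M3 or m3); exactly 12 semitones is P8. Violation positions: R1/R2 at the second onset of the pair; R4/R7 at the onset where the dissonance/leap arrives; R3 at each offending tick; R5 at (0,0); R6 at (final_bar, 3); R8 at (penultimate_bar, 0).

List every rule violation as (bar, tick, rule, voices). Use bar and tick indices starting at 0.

(2, 0, R2, (0, 1))
(3, 0, R4, (0, 1))
(3, 1, R7, (1,))
(3, 3, R4, (0, 1))
(3, 3, R7, (1,))
(4, 0, R2, (0, 1))
(7, 3, R4, (0, 1))
(8, 0, R2, (0, 1))

bar 0: v0=C3 v1=C4 downbeat P8
bar 1: v0=A2 v1=C3 downbeat m3
bar 2: v0=G2 v1=D3 downbeat P5
bar 3: v0=B2 v1=F3 downbeat TT
bar 4: v0=C3 v1=C4 downbeat P8
bar 5: v0=E3 v1=C4 downbeat m6
bar 6: v0=G3 v1=E4 downbeat M6
bar 7: v0=B2 v1=G3 downbeat m6
bar 8: v0=C3 v1=C4 downbeat P8
  -> R2 @ bar 2 tick 0 v(0, 1): A2/F3 m6 -> G2/D3 P5 similar
  -> R4 @ bar 3 tick 0 v(0, 1): B2/F3 TT untreated
  -> R7 @ bar 3 tick 1 v(1,): F3->B3 leap 6st
  -> R4 @ bar 3 tick 3 v(0, 1): B2/F3 TT untreated
  -> R7 @ bar 3 tick 3 v(1,): B3->F3 leap 6st
  -> R2 @ bar 4 tick 0 v(0, 1): B2/F3 TT -> C3/C4 P8 similar
  -> R4 @ bar 7 tick 3 v(0, 1): B2/F3 TT untreated
  -> R2 @ bar 8 tick 0 v(0, 1): B2/F3 TT -> C3/C4 P8 similar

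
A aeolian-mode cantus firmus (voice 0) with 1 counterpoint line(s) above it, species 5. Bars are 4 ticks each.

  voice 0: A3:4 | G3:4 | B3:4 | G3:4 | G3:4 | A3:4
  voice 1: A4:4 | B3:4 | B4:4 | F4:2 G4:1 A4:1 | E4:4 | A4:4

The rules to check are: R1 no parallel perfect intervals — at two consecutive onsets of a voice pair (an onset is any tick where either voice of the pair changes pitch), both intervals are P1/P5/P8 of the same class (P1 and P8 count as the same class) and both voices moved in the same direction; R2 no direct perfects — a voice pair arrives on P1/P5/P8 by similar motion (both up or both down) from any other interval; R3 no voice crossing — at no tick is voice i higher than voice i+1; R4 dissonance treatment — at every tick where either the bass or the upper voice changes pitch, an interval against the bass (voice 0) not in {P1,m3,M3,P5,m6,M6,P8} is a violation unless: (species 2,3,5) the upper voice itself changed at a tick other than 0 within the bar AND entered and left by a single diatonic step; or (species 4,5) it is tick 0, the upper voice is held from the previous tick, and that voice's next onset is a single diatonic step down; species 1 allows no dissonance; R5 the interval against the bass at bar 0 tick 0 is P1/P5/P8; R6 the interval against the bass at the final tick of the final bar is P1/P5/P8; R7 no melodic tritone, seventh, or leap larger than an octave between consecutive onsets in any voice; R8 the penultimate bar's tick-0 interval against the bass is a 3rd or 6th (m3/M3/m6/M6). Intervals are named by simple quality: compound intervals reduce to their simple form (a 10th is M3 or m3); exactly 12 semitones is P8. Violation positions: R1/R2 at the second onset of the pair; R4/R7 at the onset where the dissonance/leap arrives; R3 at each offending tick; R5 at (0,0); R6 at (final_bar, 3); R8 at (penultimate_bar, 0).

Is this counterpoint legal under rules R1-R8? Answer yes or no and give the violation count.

bar 0: v0=A3 v1=A4 (P8)
bar 1: v0=G3 v1=B3 (M3)
bar 2: v0=B3 v1=B4 (P8)
bar 3: v0=G3 v1=F4 (m7)
bar 4: v0=G3 v1=E4 (M6)
bar 5: v0=A3 v1=A4 (P8)
  R7 @ bar1.0: A4->B3 leap 10st
  R2 @ bar2.0: G3/B3 M3 -> B3/B4 P8 similar
  R4 @ bar3.0: G3/F4 m7 untreated
  R7 @ bar3.0: B4->F4 leap 6st
  R4 @ bar3.3: G3/A4 M2 untreated
  R2 @ bar5.0: G3/E4 M6 -> A3/A4 P8 similar

No (6 violations)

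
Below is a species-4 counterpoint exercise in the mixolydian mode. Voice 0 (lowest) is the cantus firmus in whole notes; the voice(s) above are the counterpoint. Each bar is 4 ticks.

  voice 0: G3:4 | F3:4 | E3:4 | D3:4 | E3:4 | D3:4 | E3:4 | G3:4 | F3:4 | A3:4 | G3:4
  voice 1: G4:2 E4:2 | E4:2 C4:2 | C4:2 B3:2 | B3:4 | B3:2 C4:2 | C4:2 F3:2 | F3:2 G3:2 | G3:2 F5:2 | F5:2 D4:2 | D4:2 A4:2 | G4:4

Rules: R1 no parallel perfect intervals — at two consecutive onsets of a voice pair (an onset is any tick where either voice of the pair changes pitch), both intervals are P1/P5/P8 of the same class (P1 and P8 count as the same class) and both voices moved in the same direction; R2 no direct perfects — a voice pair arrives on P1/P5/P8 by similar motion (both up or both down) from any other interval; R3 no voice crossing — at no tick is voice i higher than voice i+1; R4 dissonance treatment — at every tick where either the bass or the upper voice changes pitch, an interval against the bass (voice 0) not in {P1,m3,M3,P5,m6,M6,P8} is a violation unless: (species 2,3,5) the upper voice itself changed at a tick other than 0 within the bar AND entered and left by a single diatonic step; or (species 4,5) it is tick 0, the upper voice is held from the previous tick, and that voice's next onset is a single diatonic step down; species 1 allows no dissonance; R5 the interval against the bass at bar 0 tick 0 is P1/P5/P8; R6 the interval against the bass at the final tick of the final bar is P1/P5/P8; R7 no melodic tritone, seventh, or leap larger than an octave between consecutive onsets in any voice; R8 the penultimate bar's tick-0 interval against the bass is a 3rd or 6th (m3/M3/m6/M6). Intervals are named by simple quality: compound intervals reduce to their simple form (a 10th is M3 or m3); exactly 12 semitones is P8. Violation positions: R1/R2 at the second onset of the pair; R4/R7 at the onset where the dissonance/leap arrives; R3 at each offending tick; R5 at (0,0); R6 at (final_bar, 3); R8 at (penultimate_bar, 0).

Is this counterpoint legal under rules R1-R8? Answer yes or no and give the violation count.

bar 0: v0=G3 v1=G4 (P8)
bar 1: v0=F3 v1=E4 (M7)
bar 2: v0=E3 v1=C4 (m6)
bar 3: v0=D3 v1=B3 (M6)
bar 4: v0=E3 v1=B3 (P5)
bar 5: v0=D3 v1=C4 (m7)
bar 6: v0=E3 v1=F3 (m2)
bar 7: v0=G3 v1=G3 (P1)
bar 8: v0=F3 v1=F5 (P1)
bar 9: v0=A3 v1=D4 (P4)
bar 10: v0=G3 v1=G4 (P8)
  R4 @ bar1.0: F3/E4 M7 untreated
  R4 @ bar5.0: D3/C4 m7 untreated
  R4 @ bar6.0: E3/F3 m2 untreated
  R4 @ bar7.2: G3/F5 m7 untreated
  R7 @ bar7.2: G3->F5 leap 22st
  R7 @ bar8.2: F5->D4 leap 15st
  R4 @ bar9.0: A3/D4 P4 untreated
  R8 @ bar9.0: penult P4 not 3rd/6th
  R1 @ bar10.0: A3/A4 P8 -> G3/G4 P8 similar

No (9 violations)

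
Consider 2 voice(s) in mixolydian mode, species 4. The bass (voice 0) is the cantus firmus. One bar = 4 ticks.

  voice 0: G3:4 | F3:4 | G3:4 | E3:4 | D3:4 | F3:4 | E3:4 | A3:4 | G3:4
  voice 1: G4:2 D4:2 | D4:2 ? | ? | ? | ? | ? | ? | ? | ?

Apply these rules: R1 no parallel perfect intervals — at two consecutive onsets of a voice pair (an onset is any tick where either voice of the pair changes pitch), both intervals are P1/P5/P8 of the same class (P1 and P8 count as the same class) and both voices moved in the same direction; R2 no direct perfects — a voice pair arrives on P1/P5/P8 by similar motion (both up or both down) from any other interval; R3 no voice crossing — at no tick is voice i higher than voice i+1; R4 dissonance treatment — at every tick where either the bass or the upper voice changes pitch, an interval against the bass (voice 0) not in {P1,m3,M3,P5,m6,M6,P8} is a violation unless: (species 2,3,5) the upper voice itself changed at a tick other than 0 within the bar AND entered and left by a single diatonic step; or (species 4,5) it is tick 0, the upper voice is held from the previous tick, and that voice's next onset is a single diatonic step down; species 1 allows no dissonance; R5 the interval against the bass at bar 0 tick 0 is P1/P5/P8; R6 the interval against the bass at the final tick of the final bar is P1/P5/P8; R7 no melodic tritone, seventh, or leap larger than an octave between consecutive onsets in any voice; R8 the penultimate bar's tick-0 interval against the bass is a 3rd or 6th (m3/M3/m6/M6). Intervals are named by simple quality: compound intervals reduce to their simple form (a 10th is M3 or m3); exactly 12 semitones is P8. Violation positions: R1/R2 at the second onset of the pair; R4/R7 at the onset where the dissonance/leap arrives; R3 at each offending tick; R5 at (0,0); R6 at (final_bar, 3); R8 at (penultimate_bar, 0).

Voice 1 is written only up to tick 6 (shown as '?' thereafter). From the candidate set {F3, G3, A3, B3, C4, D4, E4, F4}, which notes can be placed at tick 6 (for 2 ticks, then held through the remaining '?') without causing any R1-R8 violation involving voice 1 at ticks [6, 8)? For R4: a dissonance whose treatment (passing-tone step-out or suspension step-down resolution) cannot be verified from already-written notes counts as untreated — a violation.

{A3, C4, D4, F3, F4}

F3: legal
G3: violates R4
A3: legal
B3: violates R4
C4: legal
D4: legal
E4: violates R4
F4: legal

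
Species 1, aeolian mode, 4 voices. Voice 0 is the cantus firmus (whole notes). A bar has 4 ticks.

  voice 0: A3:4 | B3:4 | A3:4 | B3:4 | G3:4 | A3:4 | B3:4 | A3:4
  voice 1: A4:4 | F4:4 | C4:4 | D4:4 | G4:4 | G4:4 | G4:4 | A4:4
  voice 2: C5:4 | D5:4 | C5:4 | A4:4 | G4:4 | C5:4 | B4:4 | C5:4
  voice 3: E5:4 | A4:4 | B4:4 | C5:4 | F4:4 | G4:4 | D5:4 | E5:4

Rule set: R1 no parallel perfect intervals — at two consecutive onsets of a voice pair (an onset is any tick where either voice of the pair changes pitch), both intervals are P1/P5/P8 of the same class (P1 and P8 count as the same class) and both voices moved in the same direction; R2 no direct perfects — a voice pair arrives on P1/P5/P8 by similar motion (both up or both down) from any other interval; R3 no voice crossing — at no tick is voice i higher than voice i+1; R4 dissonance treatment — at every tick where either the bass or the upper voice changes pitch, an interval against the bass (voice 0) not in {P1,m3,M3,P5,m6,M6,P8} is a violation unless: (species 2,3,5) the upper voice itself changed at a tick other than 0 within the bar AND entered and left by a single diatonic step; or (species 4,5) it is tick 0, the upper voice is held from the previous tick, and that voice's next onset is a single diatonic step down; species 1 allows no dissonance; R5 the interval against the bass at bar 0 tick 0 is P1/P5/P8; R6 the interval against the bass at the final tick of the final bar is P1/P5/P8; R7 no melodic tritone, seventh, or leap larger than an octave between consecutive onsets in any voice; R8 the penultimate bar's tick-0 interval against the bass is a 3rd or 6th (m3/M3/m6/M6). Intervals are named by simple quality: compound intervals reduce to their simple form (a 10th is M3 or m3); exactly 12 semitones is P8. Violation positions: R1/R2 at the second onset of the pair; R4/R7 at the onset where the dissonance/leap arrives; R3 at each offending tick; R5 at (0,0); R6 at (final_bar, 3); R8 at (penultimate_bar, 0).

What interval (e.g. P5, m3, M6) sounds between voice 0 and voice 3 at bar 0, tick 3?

P5

voice 0=A3 voice 3=E5 -> P5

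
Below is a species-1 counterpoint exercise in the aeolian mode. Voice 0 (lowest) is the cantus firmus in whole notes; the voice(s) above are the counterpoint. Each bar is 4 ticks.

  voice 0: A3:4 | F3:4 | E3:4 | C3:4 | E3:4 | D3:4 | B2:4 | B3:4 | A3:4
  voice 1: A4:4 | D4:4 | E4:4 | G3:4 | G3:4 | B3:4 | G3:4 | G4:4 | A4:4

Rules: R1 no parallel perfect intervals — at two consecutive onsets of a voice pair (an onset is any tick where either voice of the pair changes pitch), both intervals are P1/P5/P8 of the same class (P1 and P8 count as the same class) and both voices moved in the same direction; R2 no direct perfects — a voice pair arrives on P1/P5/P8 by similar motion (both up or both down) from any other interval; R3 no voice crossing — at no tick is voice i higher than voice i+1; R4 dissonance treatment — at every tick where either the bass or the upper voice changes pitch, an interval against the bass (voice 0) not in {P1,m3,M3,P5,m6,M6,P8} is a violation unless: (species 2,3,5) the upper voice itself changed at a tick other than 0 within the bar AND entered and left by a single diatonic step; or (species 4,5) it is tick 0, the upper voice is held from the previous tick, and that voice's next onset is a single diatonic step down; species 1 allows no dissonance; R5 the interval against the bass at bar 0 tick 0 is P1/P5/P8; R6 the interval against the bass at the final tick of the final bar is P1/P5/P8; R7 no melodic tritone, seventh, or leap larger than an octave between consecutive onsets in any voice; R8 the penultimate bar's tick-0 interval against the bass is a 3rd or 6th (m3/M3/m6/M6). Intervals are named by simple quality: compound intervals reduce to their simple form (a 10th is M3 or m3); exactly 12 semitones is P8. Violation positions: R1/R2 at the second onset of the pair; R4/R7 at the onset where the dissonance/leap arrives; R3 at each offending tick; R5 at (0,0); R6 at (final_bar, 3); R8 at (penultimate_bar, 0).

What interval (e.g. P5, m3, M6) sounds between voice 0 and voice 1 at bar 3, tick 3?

voice 0=C3 voice 1=G3 -> P5

P5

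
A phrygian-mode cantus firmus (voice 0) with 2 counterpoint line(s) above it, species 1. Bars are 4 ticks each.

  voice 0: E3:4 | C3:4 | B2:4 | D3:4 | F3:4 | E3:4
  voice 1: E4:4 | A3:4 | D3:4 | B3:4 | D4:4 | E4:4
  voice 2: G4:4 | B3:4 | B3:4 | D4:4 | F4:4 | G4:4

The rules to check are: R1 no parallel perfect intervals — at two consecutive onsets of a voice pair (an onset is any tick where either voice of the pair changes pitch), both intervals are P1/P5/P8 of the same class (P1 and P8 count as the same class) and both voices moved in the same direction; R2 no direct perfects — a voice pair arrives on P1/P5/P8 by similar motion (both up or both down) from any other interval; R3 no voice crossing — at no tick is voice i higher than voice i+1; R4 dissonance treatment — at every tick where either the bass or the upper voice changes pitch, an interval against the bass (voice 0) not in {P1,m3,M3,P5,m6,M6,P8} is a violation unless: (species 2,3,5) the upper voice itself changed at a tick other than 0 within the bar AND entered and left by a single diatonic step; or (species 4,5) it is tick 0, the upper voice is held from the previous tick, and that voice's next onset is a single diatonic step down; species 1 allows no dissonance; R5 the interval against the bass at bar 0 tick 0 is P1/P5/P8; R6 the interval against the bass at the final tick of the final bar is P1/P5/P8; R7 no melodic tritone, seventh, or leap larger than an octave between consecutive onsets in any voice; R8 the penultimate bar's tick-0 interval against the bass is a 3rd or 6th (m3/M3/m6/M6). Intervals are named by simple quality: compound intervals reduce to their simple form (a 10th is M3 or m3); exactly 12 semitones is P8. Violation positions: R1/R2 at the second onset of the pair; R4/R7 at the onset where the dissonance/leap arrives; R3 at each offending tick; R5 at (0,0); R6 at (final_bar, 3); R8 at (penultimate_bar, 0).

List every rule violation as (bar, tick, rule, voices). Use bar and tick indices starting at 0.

bar 0: v0=E3 v1=E4 v2=G4 downbeat m3
bar 1: v0=C3 v1=A3 v2=B3 downbeat M7
bar 2: v0=B2 v1=D3 v2=B3 downbeat P8
bar 3: v0=D3 v1=B3 v2=D4 downbeat P8
bar 4: v0=F3 v1=D4 v2=F4 downbeat P8
bar 5: v0=E3 v1=E4 v2=G4 downbeat m3
  -> R5 @ bar 0 tick 0 v(0, 2): opens on m3
  -> R4 @ bar 1 tick 0 v(0, 2): C3/B3 M7 untreated
  -> R1 @ bar 3 tick 0 v(0, 2): B2/B3 P8 -> D3/D4 P8 similar
  -> R1 @ bar 4 tick 0 v(0, 2): D3/D4 P8 -> F3/F4 P8 similar
  -> R8 @ bar 4 tick 0 v(0, 2): penult P8 not 3rd/6th
  -> R6 @ bar 5 tick 3 v(0, 2): closes on m3

(0, 0, R5, (0, 2))
(1, 0, R4, (0, 2))
(3, 0, R1, (0, 2))
(4, 0, R1, (0, 2))
(4, 0, R8, (0, 2))
(5, 3, R6, (0, 2))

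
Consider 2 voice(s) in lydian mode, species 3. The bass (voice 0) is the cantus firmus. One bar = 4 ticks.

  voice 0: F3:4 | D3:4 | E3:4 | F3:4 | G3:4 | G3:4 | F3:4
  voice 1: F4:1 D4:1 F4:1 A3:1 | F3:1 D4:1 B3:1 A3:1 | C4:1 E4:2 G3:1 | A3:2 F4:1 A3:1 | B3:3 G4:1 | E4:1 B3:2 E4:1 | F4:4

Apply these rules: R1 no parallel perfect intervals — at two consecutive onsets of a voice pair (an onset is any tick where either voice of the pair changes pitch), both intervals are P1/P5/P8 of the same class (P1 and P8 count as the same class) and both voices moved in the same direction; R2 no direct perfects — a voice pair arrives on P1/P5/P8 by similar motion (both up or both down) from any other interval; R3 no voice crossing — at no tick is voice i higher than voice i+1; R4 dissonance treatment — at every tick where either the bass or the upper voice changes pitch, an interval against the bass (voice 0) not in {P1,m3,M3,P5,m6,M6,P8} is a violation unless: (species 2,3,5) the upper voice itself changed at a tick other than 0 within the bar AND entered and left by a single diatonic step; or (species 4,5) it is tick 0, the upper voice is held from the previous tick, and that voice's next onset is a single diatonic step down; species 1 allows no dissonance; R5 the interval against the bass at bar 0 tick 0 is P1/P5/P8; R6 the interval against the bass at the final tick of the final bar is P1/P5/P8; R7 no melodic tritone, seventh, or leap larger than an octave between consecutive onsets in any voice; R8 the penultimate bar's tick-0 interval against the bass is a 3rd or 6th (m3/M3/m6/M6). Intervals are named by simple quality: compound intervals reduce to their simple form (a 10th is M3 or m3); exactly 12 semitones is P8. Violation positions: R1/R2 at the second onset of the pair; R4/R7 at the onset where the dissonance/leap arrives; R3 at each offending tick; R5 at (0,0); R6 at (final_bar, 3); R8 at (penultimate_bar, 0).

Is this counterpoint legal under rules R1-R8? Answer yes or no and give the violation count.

bar 0: v0=F3 v1=F4 (P8)
bar 1: v0=D3 v1=F3 (m3)
bar 2: v0=E3 v1=C4 (m6)
bar 3: v0=F3 v1=A3 (M3)
bar 4: v0=G3 v1=B3 (M3)
bar 5: v0=G3 v1=E4 (M6)
bar 6: v0=F3 v1=F4 (P8)

Yes (0 violations)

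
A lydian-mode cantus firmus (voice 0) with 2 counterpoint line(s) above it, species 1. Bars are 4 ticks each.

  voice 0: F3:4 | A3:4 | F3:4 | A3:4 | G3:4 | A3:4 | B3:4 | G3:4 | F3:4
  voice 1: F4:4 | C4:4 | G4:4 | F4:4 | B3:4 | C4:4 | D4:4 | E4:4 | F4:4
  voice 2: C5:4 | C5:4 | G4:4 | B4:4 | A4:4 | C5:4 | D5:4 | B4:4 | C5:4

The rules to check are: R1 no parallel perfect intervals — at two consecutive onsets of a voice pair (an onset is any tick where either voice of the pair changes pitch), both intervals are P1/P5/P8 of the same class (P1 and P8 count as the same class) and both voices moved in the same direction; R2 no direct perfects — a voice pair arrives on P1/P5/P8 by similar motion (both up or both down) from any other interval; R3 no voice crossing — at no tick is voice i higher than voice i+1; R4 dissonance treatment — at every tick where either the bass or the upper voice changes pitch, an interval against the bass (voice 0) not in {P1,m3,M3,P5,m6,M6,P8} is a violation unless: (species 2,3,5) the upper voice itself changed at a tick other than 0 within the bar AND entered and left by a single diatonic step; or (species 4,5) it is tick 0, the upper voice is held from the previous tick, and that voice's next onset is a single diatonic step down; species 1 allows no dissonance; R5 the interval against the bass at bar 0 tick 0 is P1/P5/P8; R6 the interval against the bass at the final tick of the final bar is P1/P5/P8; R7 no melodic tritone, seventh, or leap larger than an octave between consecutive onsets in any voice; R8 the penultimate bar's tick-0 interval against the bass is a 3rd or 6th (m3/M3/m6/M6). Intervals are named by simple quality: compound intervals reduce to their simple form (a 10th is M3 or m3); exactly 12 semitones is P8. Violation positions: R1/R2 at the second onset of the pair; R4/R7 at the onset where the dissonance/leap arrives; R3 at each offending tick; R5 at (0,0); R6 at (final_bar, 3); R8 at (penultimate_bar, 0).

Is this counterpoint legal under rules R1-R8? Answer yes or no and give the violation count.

bar 0: v0=F3 v1=F4 v2=C5 (P5)
bar 1: v0=A3 v1=C4 v2=C5 (m3)
bar 2: v0=F3 v1=G4 v2=G4 (M2)
bar 3: v0=A3 v1=F4 v2=B4 (M2)
bar 4: v0=G3 v1=B3 v2=A4 (M2)
bar 5: v0=A3 v1=C4 v2=C5 (m3)
bar 6: v0=B3 v1=D4 v2=D5 (m3)
bar 7: v0=G3 v1=E4 v2=B4 (M3)
bar 8: v0=F3 v1=F4 v2=C5 (P5)
  R4 @ bar2.0: F3/G4 M2 untreated
  R4 @ bar2.0: F3/G4 M2 untreated
  R4 @ bar3.0: A3/B4 M2 untreated
  R4 @ bar4.0: G3/A4 M2 untreated
  R7 @ bar4.0: F4->B3 leap 6st
  R2 @ bar5.0: B3/A4 m7 -> C4/C5 P8 similar
  R1 @ bar6.0: C4/C5 P8 -> D4/D5 P8 similar
  R1 @ bar8.0: E4/B4 P5 -> F4/C5 P5 similar

No (8 violations)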